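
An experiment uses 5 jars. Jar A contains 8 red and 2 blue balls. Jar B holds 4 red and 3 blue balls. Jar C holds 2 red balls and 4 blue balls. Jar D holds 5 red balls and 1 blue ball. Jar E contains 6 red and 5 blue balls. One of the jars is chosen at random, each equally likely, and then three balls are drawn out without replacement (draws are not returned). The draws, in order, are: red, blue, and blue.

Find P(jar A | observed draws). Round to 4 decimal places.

Compute the likelihood of the observed sequence for each case: P(data | jar A) = (8/10)(2/9)(1/8) = 0.022222; P(data | jar B) = (4/7)(3/6)(2/5) = 0.11429; P(data | jar C) = (2/6)(4/5)(3/4) = 0.2; P(data | jar D) = (5/6)(1/5)(0/4) = 0; P(data | jar E) = (6/11)(5/10)(4/9) = 0.12121.
Multiplying each by its prior: 1/5 · 0.022222 = 0.0044444, 1/5 · 0.11429 = 0.022857, 1/5 · 0.2 = 0.04, 1/5 · 0 = 0, 1/5 · 0.12121 = 0.024242; summing to 0.091544.
So P(jar A | data) = (0.0044444) / (0.091544) = 0.04855.

0.0485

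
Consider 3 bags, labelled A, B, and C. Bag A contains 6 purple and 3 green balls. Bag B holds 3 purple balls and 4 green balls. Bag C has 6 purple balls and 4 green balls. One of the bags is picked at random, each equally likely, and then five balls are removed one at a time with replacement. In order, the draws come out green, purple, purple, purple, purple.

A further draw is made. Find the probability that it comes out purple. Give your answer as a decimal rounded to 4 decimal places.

The likelihood of the observed sequence under each hypothesis: P(data | bag A) = (3/9)(6/9)(6/9)(6/9)(6/9) = 0.065844; P(data | bag B) = (4/7)(3/7)(3/7)(3/7)(3/7) = 0.019278; P(data | bag C) = (4/10)(6/10)(6/10)(6/10)(6/10) = 0.05184.
Weighting by the prior gives 1/3 · 0.065844 = 0.021948, 1/3 · 0.019278 = 0.0064259, 1/3 · 0.05184 = 0.01728; with total 0.045654.
Normalising, the posterior is P(bag A | data) = 0.48075, P(bag B | data) = 0.14075, P(bag C | data) = 0.3785.
Averaging over the posterior, P(purple next | data) = (2/3)(0.48075) + (3/7)(0.14075) + (3/5)(0.3785) = 0.60792.

0.6079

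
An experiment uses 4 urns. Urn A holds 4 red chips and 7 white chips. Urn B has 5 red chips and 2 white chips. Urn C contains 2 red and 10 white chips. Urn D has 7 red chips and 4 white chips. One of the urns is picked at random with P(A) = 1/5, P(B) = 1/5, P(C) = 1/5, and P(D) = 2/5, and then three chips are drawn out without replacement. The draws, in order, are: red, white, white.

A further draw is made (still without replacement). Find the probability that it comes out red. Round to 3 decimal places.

For each hypothesis, P(data | H) works out to: P(data | urn A) = (4/11)(7/10)(6/9) = 0.1697; P(data | urn B) = (5/7)(2/6)(1/5) = 0.047619; P(data | urn C) = (2/12)(10/11)(9/10) = 0.13636; P(data | urn D) = (7/11)(4/10)(3/9) = 0.084848.
The prior-weighted likelihoods are 1/5 · 0.1697 = 0.033939, 1/5 · 0.047619 = 0.0095238, 1/5 · 0.13636 = 0.027273, 2/5 · 0.084848 = 0.033939; summing to 0.10468.
The posterior is then P(urn A | data) = 0.32423, P(urn B | data) = 0.090984, P(urn C | data) = 0.26055, P(urn D | data) = 0.32423.
Averaging over the posterior, P(red next | data) = (3/8)(0.32423) + (1)(0.090984) + (1/9)(0.26055) + (3/4)(0.32423) = 0.4847.

0.485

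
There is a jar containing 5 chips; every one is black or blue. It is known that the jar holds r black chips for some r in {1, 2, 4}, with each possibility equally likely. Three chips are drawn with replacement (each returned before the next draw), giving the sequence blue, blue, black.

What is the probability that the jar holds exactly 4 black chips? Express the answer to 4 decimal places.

0.1053

Under each hypothesis, the probability of the observed sequence is: P(data | r = 1) = (4/5)(4/5)(1/5) = 16/125; P(data | r = 2) = (3/5)(3/5)(2/5) = 18/125; P(data | r = 4) = (1/5)(1/5)(4/5) = 4/125.
Weighting by the prior gives 1/3 · 16/125 = 16/375, 1/3 · 18/125 = 6/125, 1/3 · 4/125 = 4/375; these sum to 38/375.
Hence P(r = 4 | data) = (4/375) / (38/375) = 2/19.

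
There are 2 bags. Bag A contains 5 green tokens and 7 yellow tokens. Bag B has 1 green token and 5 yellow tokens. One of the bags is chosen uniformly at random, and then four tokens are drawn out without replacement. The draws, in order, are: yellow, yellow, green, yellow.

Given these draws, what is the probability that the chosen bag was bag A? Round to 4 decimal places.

Compute the likelihood of the observed sequence for each case: P(data | bag A) = (7/12)(6/11)(5/10)(5/9) = 35/396; P(data | bag B) = (5/6)(4/5)(1/4)(3/3) = 1/6.
Weighting by the prior gives 1/2 · 35/396 = 35/792, 1/2 · 1/6 = 1/12; with total 101/792.
Hence P(bag A | data) = (35/792) / (101/792) = 35/101.

0.3465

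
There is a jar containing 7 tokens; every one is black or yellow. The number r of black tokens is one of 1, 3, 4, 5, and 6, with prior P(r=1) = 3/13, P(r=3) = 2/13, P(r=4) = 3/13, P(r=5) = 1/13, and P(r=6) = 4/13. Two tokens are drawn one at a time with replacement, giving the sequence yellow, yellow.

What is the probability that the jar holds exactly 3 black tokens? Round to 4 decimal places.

0.1829

Compute the likelihood of the observed sequence for each case: P(data | r = 1) = (6/7)(6/7) = 36/49; P(data | r = 3) = (4/7)(4/7) = 16/49; P(data | r = 4) = (3/7)(3/7) = 9/49; P(data | r = 5) = (2/7)(2/7) = 4/49; P(data | r = 6) = (1/7)(1/7) = 1/49.
Multiplying each by its prior: 3/13 · 36/49 = 108/637, 2/13 · 16/49 = 32/637, 3/13 · 9/49 = 27/637, 1/13 · 4/49 = 4/637, 4/13 · 1/49 = 4/637; with total 25/91.
So P(r = 3 | data) = (32/637) / (25/91) = 32/175.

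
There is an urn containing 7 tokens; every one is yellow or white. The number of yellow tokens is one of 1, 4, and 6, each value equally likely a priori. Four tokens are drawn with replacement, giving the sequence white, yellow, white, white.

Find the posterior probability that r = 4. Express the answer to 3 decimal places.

Compute the likelihood of the observed sequence for each case: P(data | r = 1) = (6/7)(1/7)(6/7)(6/7) = 0.089963; P(data | r = 4) = (3/7)(4/7)(3/7)(3/7) = 0.044981; P(data | r = 6) = (1/7)(6/7)(1/7)(1/7) = 0.002499.
Weighting by the prior gives 1/3 · 0.089963 = 0.029988, 1/3 · 0.044981 = 0.014994, 1/3 · 0.002499 = 0.00083299; summing to 0.045814.
Therefore the posterior P(r = 4 | data) = (0.014994) / (0.045814) = 0.32727.

0.327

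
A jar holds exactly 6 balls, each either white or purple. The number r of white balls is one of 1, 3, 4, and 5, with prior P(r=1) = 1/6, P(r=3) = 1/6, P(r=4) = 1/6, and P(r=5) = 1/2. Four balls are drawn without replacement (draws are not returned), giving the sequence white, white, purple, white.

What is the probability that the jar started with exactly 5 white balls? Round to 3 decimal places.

0.732

For each hypothesis, P(data | H) works out to: P(data | r = 1) = (1/6)(0/5) = 0; P(data | r = 3) = (3/6)(2/5)(3/4)(1/3) = 1/20; P(data | r = 4) = (4/6)(3/5)(2/4)(2/3) = 2/15; P(data | r = 5) = (5/6)(4/5)(1/4)(3/3) = 1/6.
The prior-weighted likelihoods are 1/6 · 0 = 0, 1/6 · 1/20 = 1/120, 1/6 · 2/15 = 1/45, 1/2 · 1/6 = 1/12; with total 41/360.
Therefore the posterior P(r = 5 | data) = (1/12) / (41/360) = 30/41.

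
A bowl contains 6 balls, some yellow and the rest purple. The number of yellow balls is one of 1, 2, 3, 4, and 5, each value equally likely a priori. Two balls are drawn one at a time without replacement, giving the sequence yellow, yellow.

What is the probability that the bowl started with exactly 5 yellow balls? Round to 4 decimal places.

0.5000

For each hypothesis, P(data | H) works out to: P(data | r = 1) = (1/6)(0/5) = 0; P(data | r = 2) = (2/6)(1/5) = 1/15; P(data | r = 3) = (3/6)(2/5) = 1/5; P(data | r = 4) = (4/6)(3/5) = 2/5; P(data | r = 5) = (5/6)(4/5) = 2/3.
The prior-weighted likelihoods are 1/5 · 0 = 0, 1/5 · 1/15 = 1/75, 1/5 · 1/5 = 1/25, 1/5 · 2/5 = 2/25, 1/5 · 2/3 = 2/15; summing to 4/15.
So P(r = 5 | data) = (2/15) / (4/15) = 1/2.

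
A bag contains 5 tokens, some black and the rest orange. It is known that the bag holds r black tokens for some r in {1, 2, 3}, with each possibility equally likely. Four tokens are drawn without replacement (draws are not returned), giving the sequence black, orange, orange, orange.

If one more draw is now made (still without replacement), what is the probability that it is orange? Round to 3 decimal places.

0.667

Under each hypothesis, the probability of the observed sequence is: P(data | r = 1) = (1/5)(4/4)(3/3)(2/2) = 1/5; P(data | r = 2) = (2/5)(3/4)(2/3)(1/2) = 1/10; P(data | r = 3) = (3/5)(2/4)(1/3)(0/2) = 0.
Multiplying each by its prior: 1/3 · 1/5 = 1/15, 1/3 · 1/10 = 1/30, 1/3 · 0 = 0; with total 1/10.
The posterior is then P(r = 1 | data) = 2/3, P(r = 2 | data) = 1/3, P(r = 3 | data) = 0.
So P(orange next | data) = Σ P(orange next | H) P(H | data) = (1)(2/3) + (0)(1/3) = 2/3.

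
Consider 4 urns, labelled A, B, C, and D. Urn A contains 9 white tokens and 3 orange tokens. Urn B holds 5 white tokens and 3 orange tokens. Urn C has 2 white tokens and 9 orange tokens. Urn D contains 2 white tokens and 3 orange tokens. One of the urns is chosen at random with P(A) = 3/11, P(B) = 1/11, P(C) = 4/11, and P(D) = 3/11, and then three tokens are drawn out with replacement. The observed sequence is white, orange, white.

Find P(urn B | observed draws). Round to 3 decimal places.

For each hypothesis, P(data | H) works out to: P(data | urn A) = (9/12)(3/12)(9/12) = 0.14062; P(data | urn B) = (5/8)(3/8)(5/8) = 0.14648; P(data | urn C) = (2/11)(9/11)(2/11) = 0.027047; P(data | urn D) = (2/5)(3/5)(2/5) = 0.096.
Weighting by the prior gives 3/11 · 0.14062 = 0.038352, 1/11 · 0.14648 = 0.013317, 4/11 · 0.027047 = 0.0098354, 3/11 · 0.096 = 0.026182; these sum to 0.087686.
Hence P(urn B | data) = (0.013317) / (0.087686) = 0.15187.

0.152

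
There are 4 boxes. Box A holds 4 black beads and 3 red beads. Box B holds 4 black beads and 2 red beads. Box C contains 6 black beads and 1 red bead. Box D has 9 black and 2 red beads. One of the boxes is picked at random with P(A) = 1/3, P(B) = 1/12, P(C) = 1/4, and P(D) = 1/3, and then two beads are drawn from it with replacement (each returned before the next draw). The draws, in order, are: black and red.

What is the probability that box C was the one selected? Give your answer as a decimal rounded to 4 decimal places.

Under each hypothesis, the probability of the observed sequence is: P(data | box A) = (4/7)(3/7) = 0.2449; P(data | box B) = (4/6)(2/6) = 0.22222; P(data | box C) = (6/7)(1/7) = 0.12245; P(data | box D) = (9/11)(2/11) = 0.14876.
Weighting by the prior gives 1/3 · 0.2449 = 0.081633, 1/12 · 0.22222 = 0.018519, 1/4 · 0.12245 = 0.030612, 1/3 · 0.14876 = 0.049587; summing to 0.18035.
Hence P(box C | data) = (0.030612) / (0.18035) = 0.16974.

0.1697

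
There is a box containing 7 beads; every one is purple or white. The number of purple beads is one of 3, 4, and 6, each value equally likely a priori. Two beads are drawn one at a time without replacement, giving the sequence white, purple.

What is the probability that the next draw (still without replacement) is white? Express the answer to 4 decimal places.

0.4000

Under each hypothesis, the probability of the observed sequence is: P(data | r = 3) = (4/7)(3/6) = 2/7; P(data | r = 4) = (3/7)(4/6) = 2/7; P(data | r = 6) = (1/7)(6/6) = 1/7.
Weighting by the prior gives 1/3 · 2/7 = 2/21, 1/3 · 2/7 = 2/21, 1/3 · 1/7 = 1/21; summing to 5/21.
Dividing through by the total gives posterior P(r = 3 | data) = 2/5, P(r = 4 | data) = 2/5, P(r = 6 | data) = 1/5.
The predictive probability is P(white next | data) = (3/5)(2/5) + (2/5)(2/5) + (0)(1/5) = 2/5.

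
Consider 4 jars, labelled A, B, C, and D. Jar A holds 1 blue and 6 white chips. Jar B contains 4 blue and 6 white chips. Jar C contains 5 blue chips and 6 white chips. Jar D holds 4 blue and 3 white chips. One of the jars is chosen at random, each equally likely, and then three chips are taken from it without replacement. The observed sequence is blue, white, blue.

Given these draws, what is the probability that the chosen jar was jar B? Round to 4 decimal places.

0.2547

Under each hypothesis, the probability of the observed sequence is: P(data | jar A) = (1/7)(6/6)(0/5) = 0; P(data | jar B) = (4/10)(6/9)(3/8) = 0.1; P(data | jar C) = (5/11)(6/10)(4/9) = 0.12121; P(data | jar D) = (4/7)(3/6)(3/5) = 0.17143.
Multiplying each by its prior: 1/4 · 0 = 0, 1/4 · 0.1 = 0.025, 1/4 · 0.12121 = 0.030303, 1/4 · 0.17143 = 0.042857; with total 0.09816.
By Bayes' rule, P(jar B | data) = (0.025) / (0.09816) = 0.25469.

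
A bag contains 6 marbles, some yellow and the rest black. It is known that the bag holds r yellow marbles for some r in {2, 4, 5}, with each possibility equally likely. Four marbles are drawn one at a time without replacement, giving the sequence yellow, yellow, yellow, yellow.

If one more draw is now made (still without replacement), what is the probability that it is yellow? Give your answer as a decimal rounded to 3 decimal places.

0.417

Under each hypothesis, the probability of the observed sequence is: P(data | r = 2) = (2/6)(1/5)(0/4) = 0; P(data | r = 4) = (4/6)(3/5)(2/4)(1/3) = 1/15; P(data | r = 5) = (5/6)(4/5)(3/4)(2/3) = 1/3.
The prior-weighted likelihoods are 1/3 · 0 = 0, 1/3 · 1/15 = 1/45, 1/3 · 1/3 = 1/9; these sum to 2/15.
The posterior is then P(r = 2 | data) = 0, P(r = 4 | data) = 1/6, P(r = 5 | data) = 5/6.
Averaging over the posterior, P(yellow next | data) = (0)(1/6) + (1/2)(5/6) = 5/12.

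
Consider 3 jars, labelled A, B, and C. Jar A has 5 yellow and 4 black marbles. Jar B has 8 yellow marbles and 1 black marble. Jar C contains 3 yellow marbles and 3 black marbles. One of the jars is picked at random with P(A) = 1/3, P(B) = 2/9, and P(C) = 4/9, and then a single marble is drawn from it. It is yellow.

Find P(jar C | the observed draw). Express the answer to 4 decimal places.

0.3673

Under each hypothesis, the probability of this draw is: P(data | jar A) = (5/9) = 5/9; P(data | jar B) = (8/9) = 8/9; P(data | jar C) = (3/6) = 1/2.
Weighting by the prior gives 1/3 · 5/9 = 5/27, 2/9 · 8/9 = 16/81, 4/9 · 1/2 = 2/9; with total 49/81.
By Bayes' rule, P(jar C | data) = (2/9) / (49/81) = 18/49.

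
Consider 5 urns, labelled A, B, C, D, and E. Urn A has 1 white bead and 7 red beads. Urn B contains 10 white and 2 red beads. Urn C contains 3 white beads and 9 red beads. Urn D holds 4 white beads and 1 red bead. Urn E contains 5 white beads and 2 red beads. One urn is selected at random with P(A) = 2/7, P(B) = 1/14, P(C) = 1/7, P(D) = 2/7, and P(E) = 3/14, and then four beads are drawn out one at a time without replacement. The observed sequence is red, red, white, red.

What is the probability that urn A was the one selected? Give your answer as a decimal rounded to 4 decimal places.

0.6627

Compute the likelihood of the observed sequence for each case: P(data | urn A) = (7/8)(6/7)(1/6)(5/5) = 0.125; P(data | urn B) = (2/12)(1/11)(10/10)(0/9) = 0; P(data | urn C) = (9/12)(8/11)(3/10)(7/9) = 0.12727; P(data | urn D) = (1/5)(0/4) = 0; P(data | urn E) = (2/7)(1/6)(5/5)(0/4) = 0.
The prior-weighted likelihoods are 2/7 · 0.125 = 0.035714, 1/14 · 0 = 0, 1/7 · 0.12727 = 0.018182, 2/7 · 0 = 0, 3/14 · 0 = 0; summing to 0.053896.
Hence P(urn A | data) = (0.035714) / (0.053896) = 0.66265.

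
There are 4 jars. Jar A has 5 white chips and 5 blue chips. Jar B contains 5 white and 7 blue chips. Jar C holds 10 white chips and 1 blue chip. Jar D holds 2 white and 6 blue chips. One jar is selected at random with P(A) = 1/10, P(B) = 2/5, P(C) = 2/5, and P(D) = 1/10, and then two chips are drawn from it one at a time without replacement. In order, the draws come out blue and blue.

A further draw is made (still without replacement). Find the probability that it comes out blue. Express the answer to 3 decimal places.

0.530

The likelihood of the observed sequence under each hypothesis: P(data | jar A) = (5/10)(4/9) = 0.22222; P(data | jar B) = (7/12)(6/11) = 0.31818; P(data | jar C) = (1/11)(0/10) = 0; P(data | jar D) = (6/8)(5/7) = 0.53571.
The prior-weighted likelihoods are 1/10 · 0.22222 = 0.022222, 2/5 · 0.31818 = 0.12727, 2/5 · 0 = 0, 1/10 · 0.53571 = 0.053571; with total 0.20307.
The posterior is then P(jar A | data) = 0.10943, P(jar B | data) = 0.62675, P(jar C | data) = 0, P(jar D | data) = 0.26381.
So P(blue next | data) = Σ P(blue next | H) P(H | data) = (3/8)(0.10943) + (1/2)(0.62675) + (2/3)(0.26381) = 0.53029.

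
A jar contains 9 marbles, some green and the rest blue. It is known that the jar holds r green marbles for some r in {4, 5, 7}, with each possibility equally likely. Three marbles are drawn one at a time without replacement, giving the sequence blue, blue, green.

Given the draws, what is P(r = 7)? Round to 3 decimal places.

0.091

For each hypothesis, P(data | H) works out to: P(data | r = 4) = (5/9)(4/8)(4/7) = 10/63; P(data | r = 5) = (4/9)(3/8)(5/7) = 5/42; P(data | r = 7) = (2/9)(1/8)(7/7) = 1/36.
The prior-weighted likelihoods are 1/3 · 10/63 = 10/189, 1/3 · 5/42 = 5/126, 1/3 · 1/36 = 1/108; with total 11/108.
So P(r = 7 | data) = (1/108) / (11/108) = 1/11.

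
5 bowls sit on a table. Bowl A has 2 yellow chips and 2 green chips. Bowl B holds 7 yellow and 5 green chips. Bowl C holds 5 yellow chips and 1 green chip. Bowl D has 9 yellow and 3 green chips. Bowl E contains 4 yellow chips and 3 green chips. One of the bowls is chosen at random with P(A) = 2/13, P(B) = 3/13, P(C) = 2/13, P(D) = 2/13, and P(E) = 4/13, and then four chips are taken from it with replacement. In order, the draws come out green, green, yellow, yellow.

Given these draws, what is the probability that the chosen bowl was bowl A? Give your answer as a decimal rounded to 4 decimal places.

0.1920

The likelihood of the observed sequence under each hypothesis: P(data | bowl A) = (2/4)(2/4)(2/4)(2/4) = 0.0625; P(data | bowl B) = (5/12)(5/12)(7/12)(7/12) = 0.059076; P(data | bowl C) = (1/6)(1/6)(5/6)(5/6) = 0.01929; P(data | bowl D) = (3/12)(3/12)(9/12)(9/12) = 0.035156; P(data | bowl E) = (3/7)(3/7)(4/7)(4/7) = 0.059975.
Weighting by the prior gives 2/13 · 0.0625 = 0.0096154, 3/13 · 0.059076 = 0.013633, 2/13 · 0.01929 = 0.0029677, 2/13 · 0.035156 = 0.0054087, 4/13 · 0.059975 = 0.018454; with total 0.050079.
So P(bowl A | data) = (0.0096154) / (0.050079) = 0.19201.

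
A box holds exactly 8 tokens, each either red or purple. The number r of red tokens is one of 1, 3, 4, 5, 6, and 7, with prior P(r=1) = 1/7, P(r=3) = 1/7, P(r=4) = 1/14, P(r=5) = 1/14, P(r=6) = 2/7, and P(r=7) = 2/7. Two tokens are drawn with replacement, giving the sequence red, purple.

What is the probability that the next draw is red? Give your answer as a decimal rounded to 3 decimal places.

Compute the likelihood of the observed sequence for each case: P(data | r = 1) = (1/8)(7/8) = 7/64; P(data | r = 3) = (3/8)(5/8) = 15/64; P(data | r = 4) = (4/8)(4/8) = 1/4; P(data | r = 5) = (5/8)(3/8) = 15/64; P(data | r = 6) = (6/8)(2/8) = 3/16; P(data | r = 7) = (7/8)(1/8) = 7/64.
The prior-weighted likelihoods are 1/7 · 7/64 = 1/64, 1/7 · 15/64 = 15/448, 1/14 · 1/4 = 1/56, 1/14 · 15/64 = 15/896, 2/7 · 3/16 = 3/56, 2/7 · 7/64 = 1/32; summing to 151/896.
Normalising, the posterior is P(r = 1 | data) = 0.092715, P(r = 3 | data) = 0.19868, P(r = 4 | data) = 0.10596, P(r = 5 | data) = 0.099338, P(r = 6 | data) = 0.31788, P(r = 7 | data) = 0.18543.
So P(red next | data) = Σ P(red next | H) P(H | data) = (1/8)(0.092715) + (3/8)(0.19868) + (1/2)(0.10596) + (5/8)(0.099338) + (3/4)(0.31788) + (7/8)(0.18543) = 0.60182.

0.602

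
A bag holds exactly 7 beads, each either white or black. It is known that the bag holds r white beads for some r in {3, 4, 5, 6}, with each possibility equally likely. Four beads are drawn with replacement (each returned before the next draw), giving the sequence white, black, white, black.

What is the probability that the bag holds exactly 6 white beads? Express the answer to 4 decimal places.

Under each hypothesis, the probability of the observed sequence is: P(data | r = 3) = (3/7)(4/7)(3/7)(4/7) = 0.059975; P(data | r = 4) = (4/7)(3/7)(4/7)(3/7) = 0.059975; P(data | r = 5) = (5/7)(2/7)(5/7)(2/7) = 0.041649; P(data | r = 6) = (6/7)(1/7)(6/7)(1/7) = 0.014994.
The prior-weighted likelihoods are 1/4 · 0.059975 = 0.014994, 1/4 · 0.059975 = 0.014994, 1/4 · 0.041649 = 0.010412, 1/4 · 0.014994 = 0.0037484; summing to 0.044148.
Therefore the posterior P(r = 6 | data) = (0.0037484) / (0.044148) = 0.084906.

0.0849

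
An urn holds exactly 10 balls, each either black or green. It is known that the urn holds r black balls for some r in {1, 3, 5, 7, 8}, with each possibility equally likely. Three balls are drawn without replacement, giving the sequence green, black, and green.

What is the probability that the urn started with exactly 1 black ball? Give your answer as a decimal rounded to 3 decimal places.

0.202

Compute the likelihood of the observed sequence for each case: P(data | r = 1) = (9/10)(1/9)(8/8) = 1/10; P(data | r = 3) = (7/10)(3/9)(6/8) = 7/40; P(data | r = 5) = (5/10)(5/9)(4/8) = 5/36; P(data | r = 7) = (3/10)(7/9)(2/8) = 7/120; P(data | r = 8) = (2/10)(8/9)(1/8) = 1/45.
Multiplying each by its prior: 1/5 · 1/10 = 1/50, 1/5 · 7/40 = 7/200, 1/5 · 5/36 = 1/36, 1/5 · 7/120 = 7/600, 1/5 · 1/45 = 1/225; summing to 89/900.
So P(r = 1 | data) = (1/50) / (89/900) = 18/89.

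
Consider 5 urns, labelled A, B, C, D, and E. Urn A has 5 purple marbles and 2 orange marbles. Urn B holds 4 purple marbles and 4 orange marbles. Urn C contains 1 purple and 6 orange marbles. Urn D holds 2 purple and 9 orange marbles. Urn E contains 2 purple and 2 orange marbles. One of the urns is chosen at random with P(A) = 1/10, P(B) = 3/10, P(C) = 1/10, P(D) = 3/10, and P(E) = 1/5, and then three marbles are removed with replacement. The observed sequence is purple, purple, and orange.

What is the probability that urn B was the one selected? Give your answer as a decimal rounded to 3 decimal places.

Under each hypothesis, the probability of the observed sequence is: P(data | urn A) = (5/7)(5/7)(2/7) = 0.14577; P(data | urn B) = (4/8)(4/8)(4/8) = 0.125; P(data | urn C) = (1/7)(1/7)(6/7) = 0.017493; P(data | urn D) = (2/11)(2/11)(9/11) = 0.027047; P(data | urn E) = (2/4)(2/4)(2/4) = 0.125.
Multiplying each by its prior: 1/10 · 0.14577 = 0.014577, 3/10 · 0.125 = 0.0375, 1/10 · 0.017493 = 0.0017493, 3/10 · 0.027047 = 0.0081142, 1/5 · 0.125 = 0.025; summing to 0.086941.
Hence P(urn B | data) = (0.0375) / (0.086941) = 0.43133.

0.431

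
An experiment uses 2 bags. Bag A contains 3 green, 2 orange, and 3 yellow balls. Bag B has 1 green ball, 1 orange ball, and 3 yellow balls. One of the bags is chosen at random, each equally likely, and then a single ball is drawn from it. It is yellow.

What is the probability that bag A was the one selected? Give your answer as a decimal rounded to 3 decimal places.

For each hypothesis, P(data | H) works out to: P(data | bag A) = (3/8) = 3/8; P(data | bag B) = (3/5) = 3/5.
The prior-weighted likelihoods are 1/2 · 3/8 = 3/16, 1/2 · 3/5 = 3/10; these sum to 39/80.
Therefore the posterior P(bag A | data) = (3/16) / (39/80) = 5/13.

0.385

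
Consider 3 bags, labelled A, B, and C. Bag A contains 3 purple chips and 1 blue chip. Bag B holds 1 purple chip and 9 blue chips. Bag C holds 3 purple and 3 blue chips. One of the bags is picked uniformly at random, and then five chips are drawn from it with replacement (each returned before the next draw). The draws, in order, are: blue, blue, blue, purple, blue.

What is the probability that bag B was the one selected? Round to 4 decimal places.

0.6575

Compute the likelihood of the observed sequence for each case: P(data | bag A) = (1/4)(1/4)(1/4)(3/4)(1/4) = 0.0029297; P(data | bag B) = (9/10)(9/10)(9/10)(1/10)(9/10) = 0.06561; P(data | bag C) = (3/6)(3/6)(3/6)(3/6)(3/6) = 0.03125.
The prior-weighted likelihoods are 1/3 · 0.0029297 = 0.00097656, 1/3 · 0.06561 = 0.02187, 1/3 · 0.03125 = 0.010417; summing to 0.033263.
By Bayes' rule, P(bag B | data) = (0.02187) / (0.033263) = 0.65748.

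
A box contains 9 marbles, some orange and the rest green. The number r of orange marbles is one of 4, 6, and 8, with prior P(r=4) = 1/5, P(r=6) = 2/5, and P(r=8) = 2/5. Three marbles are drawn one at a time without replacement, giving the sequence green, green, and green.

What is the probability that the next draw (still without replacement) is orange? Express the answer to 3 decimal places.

The likelihood of the observed sequence under each hypothesis: P(data | r = 4) = (5/9)(4/8)(3/7) = 5/42; P(data | r = 6) = (3/9)(2/8)(1/7) = 1/84; P(data | r = 8) = (1/9)(0/8) = 0.
Weighting by the prior gives 1/5 · 5/42 = 1/42, 2/5 · 1/84 = 1/210, 2/5 · 0 = 0; with total 1/35.
The posterior is then P(r = 4 | data) = 5/6, P(r = 6 | data) = 1/6, P(r = 8 | data) = 0.
The predictive probability is P(orange next | data) = (2/3)(5/6) + (1)(1/6) = 13/18.

0.722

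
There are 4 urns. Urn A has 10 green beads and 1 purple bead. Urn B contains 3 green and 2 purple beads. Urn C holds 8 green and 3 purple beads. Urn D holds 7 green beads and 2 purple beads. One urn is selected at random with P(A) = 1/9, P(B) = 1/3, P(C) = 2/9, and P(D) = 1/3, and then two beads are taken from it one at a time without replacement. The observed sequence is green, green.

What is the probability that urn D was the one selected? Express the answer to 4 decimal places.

For each hypothesis, P(data | H) works out to: P(data | urn A) = (10/11)(9/10) = 9/11; P(data | urn B) = (3/5)(2/4) = 3/10; P(data | urn C) = (8/11)(7/10) = 28/55; P(data | urn D) = (7/9)(6/8) = 7/12.
Weighting by the prior gives 1/9 · 9/11 = 1/11, 1/3 · 3/10 = 1/10, 2/9 · 28/55 = 56/495, 1/3 · 7/12 = 7/36; summing to 329/660.
So P(urn D | data) = (7/36) / (329/660) = 55/141.

0.3901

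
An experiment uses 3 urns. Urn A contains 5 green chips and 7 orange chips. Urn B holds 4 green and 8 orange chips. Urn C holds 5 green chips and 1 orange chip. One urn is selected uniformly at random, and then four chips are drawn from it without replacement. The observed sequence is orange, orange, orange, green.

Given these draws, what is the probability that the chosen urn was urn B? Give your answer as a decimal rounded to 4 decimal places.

0.5614

For each hypothesis, P(data | H) works out to: P(data | urn A) = (7/12)(6/11)(5/10)(5/9) = 0.088384; P(data | urn B) = (8/12)(7/11)(6/10)(4/9) = 0.11313; P(data | urn C) = (1/6)(0/5) = 0.
Weighting by the prior gives 1/3 · 0.088384 = 0.029461, 1/3 · 0.11313 = 0.03771, 1/3 · 0 = 0; these sum to 0.067172.
Therefore the posterior P(urn B | data) = (0.03771) / (0.067172) = 0.5614.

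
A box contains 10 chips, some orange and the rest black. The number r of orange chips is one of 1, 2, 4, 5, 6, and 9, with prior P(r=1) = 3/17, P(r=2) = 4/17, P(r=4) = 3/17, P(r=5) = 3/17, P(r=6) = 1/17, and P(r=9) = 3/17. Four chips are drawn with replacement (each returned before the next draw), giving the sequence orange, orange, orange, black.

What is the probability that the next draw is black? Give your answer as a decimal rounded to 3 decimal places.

Under each hypothesis, the probability of the observed sequence is: P(data | r = 1) = (1/10)(1/10)(1/10)(9/10) = 0.0009; P(data | r = 2) = (2/10)(2/10)(2/10)(8/10) = 0.0064; P(data | r = 4) = (4/10)(4/10)(4/10)(6/10) = 0.0384; P(data | r = 5) = (5/10)(5/10)(5/10)(5/10) = 0.0625; P(data | r = 6) = (6/10)(6/10)(6/10)(4/10) = 0.0864; P(data | r = 9) = (9/10)(9/10)(9/10)(1/10) = 0.0729.
The prior-weighted likelihoods are 3/17 · 0.0009 = 0.00015882, 4/17 · 0.0064 = 0.0015059, 3/17 · 0.0384 = 0.0067765, 3/17 · 0.0625 = 0.011029, 1/17 · 0.0864 = 0.0050824, 3/17 · 0.0729 = 0.012865; summing to 0.037418.
The posterior is then P(r = 1 | data) = 0.0042446, P(r = 2 | data) = 0.040245, P(r = 4 | data) = 0.1811, P(r = 5 | data) = 0.29476, P(r = 6 | data) = 0.13583, P(r = 9 | data) = 0.34381.
Averaging over the posterior, P(black next | data) = (9/10)(0.0042446) + (4/5)(0.040245) + (3/5)(0.1811) + (1/2)(0.29476) + (2/5)(0.13583) + (1/10)(0.34381) = 0.38077.

0.381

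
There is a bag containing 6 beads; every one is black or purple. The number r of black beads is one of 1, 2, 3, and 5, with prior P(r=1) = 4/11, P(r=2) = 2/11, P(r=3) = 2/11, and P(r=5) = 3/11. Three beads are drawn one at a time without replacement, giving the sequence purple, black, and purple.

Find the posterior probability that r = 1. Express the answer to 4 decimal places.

Compute the likelihood of the observed sequence for each case: P(data | r = 1) = (5/6)(1/5)(4/4) = 1/6; P(data | r = 2) = (4/6)(2/5)(3/4) = 1/5; P(data | r = 3) = (3/6)(3/5)(2/4) = 3/20; P(data | r = 5) = (1/6)(5/5)(0/4) = 0.
The prior-weighted likelihoods are 4/11 · 1/6 = 2/33, 2/11 · 1/5 = 2/55, 2/11 · 3/20 = 3/110, 3/11 · 0 = 0; summing to 41/330.
Hence P(r = 1 | data) = (2/33) / (41/330) = 20/41.

0.4878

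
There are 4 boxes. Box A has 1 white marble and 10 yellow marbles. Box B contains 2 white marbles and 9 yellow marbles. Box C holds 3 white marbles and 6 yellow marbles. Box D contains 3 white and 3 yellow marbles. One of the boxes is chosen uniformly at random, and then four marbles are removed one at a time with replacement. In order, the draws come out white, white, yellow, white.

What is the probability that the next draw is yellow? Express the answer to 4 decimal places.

The likelihood of the observed sequence under each hypothesis: P(data | box A) = (1/11)(1/11)(10/11)(1/11) = 0.00068301; P(data | box B) = (2/11)(2/11)(9/11)(2/11) = 0.0049177; P(data | box C) = (3/9)(3/9)(6/9)(3/9) = 0.024691; P(data | box D) = (3/6)(3/6)(3/6)(3/6) = 0.0625.
The prior-weighted likelihoods are 1/4 · 0.00068301 = 0.00017075, 1/4 · 0.0049177 = 0.0012294, 1/4 · 0.024691 = 0.0061728, 1/4 · 0.0625 = 0.015625; summing to 0.023198.
Normalising, the posterior is P(box A | data) = 0.0073607, P(box B | data) = 0.052997, P(box C | data) = 0.26609, P(box D | data) = 0.67355.
The predictive probability is P(yellow next | data) = (10/11)(0.0073607) + (9/11)(0.052997) + (2/3)(0.26609) + (1/2)(0.67355) = 0.56422.

0.5642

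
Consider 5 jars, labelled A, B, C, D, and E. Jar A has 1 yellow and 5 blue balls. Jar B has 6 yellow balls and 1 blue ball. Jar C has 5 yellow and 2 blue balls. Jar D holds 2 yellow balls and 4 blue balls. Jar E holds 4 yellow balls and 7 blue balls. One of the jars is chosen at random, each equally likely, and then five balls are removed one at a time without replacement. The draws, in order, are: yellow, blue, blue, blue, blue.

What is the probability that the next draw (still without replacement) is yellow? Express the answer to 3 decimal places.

0.330

The likelihood of the observed sequence under each hypothesis: P(data | jar A) = (1/6)(5/5)(4/4)(3/3)(2/2) = 0.16667; P(data | jar B) = (6/7)(1/6)(0/5) = 0; P(data | jar C) = (5/7)(2/6)(1/5)(0/4) = 0; P(data | jar D) = (2/6)(4/5)(3/4)(2/3)(1/2) = 0.066667; P(data | jar E) = (4/11)(7/10)(6/9)(5/8)(4/7) = 0.060606.
Weighting by the prior gives 1/5 · 0.16667 = 0.033333, 1/5 · 0 = 0, 1/5 · 0 = 0, 1/5 · 0.066667 = 0.013333, 1/5 · 0.060606 = 0.012121; summing to 0.058788.
Normalising, the posterior is P(jar A | data) = 0.56701, P(jar B | data) = 0, P(jar C | data) = 0, P(jar D | data) = 0.2268, P(jar E | data) = 0.20619.
So P(yellow next | data) = Σ P(yellow next | H) P(H | data) = (0)(0.56701) + (1)(0.2268) + (1/2)(0.20619) = 0.3299.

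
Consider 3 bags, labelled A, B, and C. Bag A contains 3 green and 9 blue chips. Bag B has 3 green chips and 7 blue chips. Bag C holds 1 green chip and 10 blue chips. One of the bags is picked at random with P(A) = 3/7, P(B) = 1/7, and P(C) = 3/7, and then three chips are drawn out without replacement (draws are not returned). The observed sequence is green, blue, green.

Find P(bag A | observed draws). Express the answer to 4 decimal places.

0.6778

The likelihood of the observed sequence under each hypothesis: P(data | bag A) = (3/12)(9/11)(2/10) = 0.040909; P(data | bag B) = (3/10)(7/9)(2/8) = 0.058333; P(data | bag C) = (1/11)(10/10)(0/9) = 0.
The prior-weighted likelihoods are 3/7 · 0.040909 = 0.017532, 1/7 · 0.058333 = 0.0083333, 3/7 · 0 = 0; these sum to 0.025866.
Therefore the posterior P(bag A | data) = (0.017532) / (0.025866) = 0.67782.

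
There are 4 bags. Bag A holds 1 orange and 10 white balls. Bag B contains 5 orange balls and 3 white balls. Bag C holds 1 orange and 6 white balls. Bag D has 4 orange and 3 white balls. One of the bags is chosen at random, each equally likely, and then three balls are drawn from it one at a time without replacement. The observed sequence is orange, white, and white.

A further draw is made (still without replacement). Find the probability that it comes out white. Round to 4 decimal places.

0.6407

Under each hypothesis, the probability of the observed sequence is: P(data | bag A) = (1/11)(10/10)(9/9) = 0.090909; P(data | bag B) = (5/8)(3/7)(2/6) = 0.089286; P(data | bag C) = (1/7)(6/6)(5/5) = 0.14286; P(data | bag D) = (4/7)(3/6)(2/5) = 0.11429.
The prior-weighted likelihoods are 1/4 · 0.090909 = 0.022727, 1/4 · 0.089286 = 0.022321, 1/4 · 0.14286 = 0.035714, 1/4 · 0.11429 = 0.028571; with total 0.10933.
Dividing through by the total gives posterior P(bag A | data) = 0.20787, P(bag B | data) = 0.20416, P(bag C | data) = 0.32665, P(bag D | data) = 0.26132.
The predictive probability is P(white next | data) = (1)(0.20787) + (1/5)(0.20416) + (1)(0.32665) + (1/4)(0.26132) = 0.64068.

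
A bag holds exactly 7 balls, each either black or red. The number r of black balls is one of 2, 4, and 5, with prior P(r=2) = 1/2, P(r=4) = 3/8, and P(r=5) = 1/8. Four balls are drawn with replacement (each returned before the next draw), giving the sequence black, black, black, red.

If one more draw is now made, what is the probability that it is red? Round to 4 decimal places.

0.4387

Compute the likelihood of the observed sequence for each case: P(data | r = 2) = (2/7)(2/7)(2/7)(5/7) = 0.01666; P(data | r = 4) = (4/7)(4/7)(4/7)(3/7) = 0.079967; P(data | r = 5) = (5/7)(5/7)(5/7)(2/7) = 0.10412.
Weighting by the prior gives 1/2 · 0.01666 = 0.0083299, 3/8 · 0.079967 = 0.029988, 1/8 · 0.10412 = 0.013015; summing to 0.051333.
Normalising, the posterior is P(r = 2 | data) = 0.16227, P(r = 4 | data) = 0.58418, P(r = 5 | data) = 0.25355.
The predictive probability is P(red next | data) = (5/7)(0.16227) + (3/7)(0.58418) + (2/7)(0.25355) = 0.43871.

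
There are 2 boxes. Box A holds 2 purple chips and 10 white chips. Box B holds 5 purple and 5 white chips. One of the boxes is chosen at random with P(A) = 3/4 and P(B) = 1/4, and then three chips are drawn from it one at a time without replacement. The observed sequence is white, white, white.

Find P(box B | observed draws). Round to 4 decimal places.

0.0485

The likelihood of the observed sequence under each hypothesis: P(data | box A) = (10/12)(9/11)(8/10) = 6/11; P(data | box B) = (5/10)(4/9)(3/8) = 1/12.
The prior-weighted likelihoods are 3/4 · 6/11 = 9/22, 1/4 · 1/12 = 1/48; summing to 227/528.
Hence P(box B | data) = (1/48) / (227/528) = 11/227.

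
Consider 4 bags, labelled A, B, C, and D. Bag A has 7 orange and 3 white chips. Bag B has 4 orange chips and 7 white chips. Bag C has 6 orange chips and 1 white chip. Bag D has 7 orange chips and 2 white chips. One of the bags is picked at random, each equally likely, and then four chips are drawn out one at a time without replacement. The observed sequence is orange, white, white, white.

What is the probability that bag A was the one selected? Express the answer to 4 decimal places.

0.0728

The likelihood of the observed sequence under each hypothesis: P(data | bag A) = (7/10)(3/9)(2/8)(1/7) = 0.0083333; P(data | bag B) = (4/11)(7/10)(6/9)(5/8) = 0.10606; P(data | bag C) = (6/7)(1/6)(0/5) = 0; P(data | bag D) = (7/9)(2/8)(1/7)(0/6) = 0.
The prior-weighted likelihoods are 1/4 · 0.0083333 = 0.0020833, 1/4 · 0.10606 = 0.026515, 1/4 · 0 = 0, 1/4 · 0 = 0; these sum to 0.028598.
Therefore the posterior P(bag A | data) = (0.0020833) / (0.028598) = 0.072848.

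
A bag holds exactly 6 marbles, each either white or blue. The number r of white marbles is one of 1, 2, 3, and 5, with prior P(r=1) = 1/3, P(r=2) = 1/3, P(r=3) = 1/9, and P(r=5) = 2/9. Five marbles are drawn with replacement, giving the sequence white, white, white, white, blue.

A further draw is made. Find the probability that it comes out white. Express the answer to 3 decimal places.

0.723

The likelihood of the observed sequence under each hypothesis: P(data | r = 1) = (1/6)(1/6)(1/6)(1/6)(5/6) = 0.000643; P(data | r = 2) = (2/6)(2/6)(2/6)(2/6)(4/6) = 0.0082305; P(data | r = 3) = (3/6)(3/6)(3/6)(3/6)(3/6) = 0.03125; P(data | r = 5) = (5/6)(5/6)(5/6)(5/6)(1/6) = 0.080376.
Multiplying each by its prior: 1/3 · 0.000643 = 0.00021433, 1/3 · 0.0082305 = 0.0027435, 1/9 · 0.03125 = 0.0034722, 2/9 · 0.080376 = 0.017861; summing to 0.024291.
Dividing through by the total gives posterior P(r = 1 | data) = 0.0088235, P(r = 2 | data) = 0.11294, P(r = 3 | data) = 0.14294, P(r = 5 | data) = 0.73529.
So P(white next | data) = Σ P(white next | H) P(H | data) = (1/6)(0.0088235) + (1/3)(0.11294) + (1/2)(0.14294) + (5/6)(0.73529) = 0.72333.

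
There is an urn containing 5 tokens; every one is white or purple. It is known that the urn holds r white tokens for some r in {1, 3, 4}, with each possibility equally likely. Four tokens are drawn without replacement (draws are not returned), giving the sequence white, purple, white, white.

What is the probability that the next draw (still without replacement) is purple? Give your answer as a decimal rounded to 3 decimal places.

Compute the likelihood of the observed sequence for each case: P(data | r = 1) = (1/5)(4/4)(0/3) = 0; P(data | r = 3) = (3/5)(2/4)(2/3)(1/2) = 1/10; P(data | r = 4) = (4/5)(1/4)(3/3)(2/2) = 1/5.
The prior-weighted likelihoods are 1/3 · 0 = 0, 1/3 · 1/10 = 1/30, 1/3 · 1/5 = 1/15; summing to 1/10.
Normalising, the posterior is P(r = 1 | data) = 0, P(r = 3 | data) = 1/3, P(r = 4 | data) = 2/3.
Averaging over the posterior, P(purple next | data) = (1)(1/3) + (0)(2/3) = 1/3.

0.333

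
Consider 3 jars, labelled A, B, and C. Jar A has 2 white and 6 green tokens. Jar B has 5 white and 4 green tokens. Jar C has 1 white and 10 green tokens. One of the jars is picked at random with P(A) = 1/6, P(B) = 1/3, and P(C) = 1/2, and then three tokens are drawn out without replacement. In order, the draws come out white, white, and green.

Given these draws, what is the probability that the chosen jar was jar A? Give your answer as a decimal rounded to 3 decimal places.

0.101

Under each hypothesis, the probability of the observed sequence is: P(data | jar A) = (2/8)(1/7)(6/6) = 0.035714; P(data | jar B) = (5/9)(4/8)(4/7) = 0.15873; P(data | jar C) = (1/11)(0/10) = 0.
Multiplying each by its prior: 1/6 · 0.035714 = 0.0059524, 1/3 · 0.15873 = 0.05291, 1/2 · 0 = 0; with total 0.058862.
Therefore the posterior P(jar A | data) = (0.0059524) / (0.058862) = 0.10112.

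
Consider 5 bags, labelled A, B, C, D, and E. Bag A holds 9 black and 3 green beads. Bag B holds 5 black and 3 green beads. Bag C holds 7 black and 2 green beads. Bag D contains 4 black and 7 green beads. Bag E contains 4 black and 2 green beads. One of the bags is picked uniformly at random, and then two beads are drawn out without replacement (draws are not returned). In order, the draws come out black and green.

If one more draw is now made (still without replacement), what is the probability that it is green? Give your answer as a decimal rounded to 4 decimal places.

Under each hypothesis, the probability of the observed sequence is: P(data | bag A) = (9/12)(3/11) = 0.20455; P(data | bag B) = (5/8)(3/7) = 0.26786; P(data | bag C) = (7/9)(2/8) = 0.19444; P(data | bag D) = (4/11)(7/10) = 0.25455; P(data | bag E) = (4/6)(2/5) = 0.26667.
Multiplying each by its prior: 1/5 · 0.20455 = 0.040909, 1/5 · 0.26786 = 0.053571, 1/5 · 0.19444 = 0.038889, 1/5 · 0.25455 = 0.050909, 1/5 · 0.26667 = 0.053333; summing to 0.23761.
Dividing through by the total gives posterior P(bag A | data) = 0.17217, P(bag B | data) = 0.22546, P(bag C | data) = 0.16367, P(bag D | data) = 0.21425, P(bag E | data) = 0.22446.
Averaging over the posterior, P(green next | data) = (1/5)(0.17217) + (1/3)(0.22546) + (1/7)(0.16367) + (2/3)(0.21425) + (1/4)(0.22446) = 0.33192.

0.3319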